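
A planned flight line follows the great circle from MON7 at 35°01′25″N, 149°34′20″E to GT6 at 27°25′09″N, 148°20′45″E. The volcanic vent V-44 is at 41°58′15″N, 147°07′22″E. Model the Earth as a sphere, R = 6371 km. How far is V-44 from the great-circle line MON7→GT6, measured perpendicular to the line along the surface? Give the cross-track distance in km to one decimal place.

310.5 km

MON7: φ = +35.02361°, λ = +149.57222°
GT6: φ = +27.41917°, λ = +148.34583°
V-44: φ = +41.97083°, λ = +147.12278°
δ₁₃ = central angle MON7→V-44 = 0.125767 rad  (haversine)
θ₁₃ = bearing MON7→V-44 = 345.326°,  θ₁₂ = bearing MON7→GT6 = 188.177°
dₓₜ = R·arcsin(sin δ₁₃ · sin(θ₁₃ − θ₁₂)) = 6371·arcsin(0.12544·sin(157.149°)) = 310.461 km
|dₓₜ| = 310.461 km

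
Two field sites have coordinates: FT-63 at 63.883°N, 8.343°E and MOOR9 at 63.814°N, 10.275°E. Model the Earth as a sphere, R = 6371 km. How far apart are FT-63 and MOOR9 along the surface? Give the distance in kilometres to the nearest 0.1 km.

95.0 km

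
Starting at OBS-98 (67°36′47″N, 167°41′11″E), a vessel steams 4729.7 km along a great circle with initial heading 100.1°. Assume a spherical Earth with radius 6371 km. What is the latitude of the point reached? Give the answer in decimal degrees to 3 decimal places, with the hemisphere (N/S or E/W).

OBS-98: φ = +67.61306°, λ = +167.68639°
δ = d/R = 4729.7/6371 = 0.742380 rad
φ₂ = arcsin(sin φ₁ cos δ + cos φ₁ sin δ cos θ)
   = arcsin(0.92463·0.73686 + 0.38086·0.67604·-0.17537) = 39.50710°
λ₂ = λ₁ + atan2(sin θ sin δ cos φ₁, cos δ − sin φ₁ sin φ₂) = -132.69924°

39.507°N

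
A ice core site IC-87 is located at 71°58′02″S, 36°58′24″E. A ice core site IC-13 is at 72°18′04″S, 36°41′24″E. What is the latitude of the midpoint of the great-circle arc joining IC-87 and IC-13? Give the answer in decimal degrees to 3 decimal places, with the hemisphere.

72.134°S

IC-87: φ = -71.96722°, λ = +36.97333°
IC-13: φ = -72.30111°, λ = +36.69000°
Bx = cos φ₂ cos Δλ = 0.304011,  By = cos φ₂ sin Δλ = -0.001503
φₘ = atan2(sin φ₁ + sin φ₂, √((cos φ₁ + Bx)² + By²)) = -72.13422°
λₘ = λ₁ + atan2(By, cos φ₁ + Bx) = 36.83295°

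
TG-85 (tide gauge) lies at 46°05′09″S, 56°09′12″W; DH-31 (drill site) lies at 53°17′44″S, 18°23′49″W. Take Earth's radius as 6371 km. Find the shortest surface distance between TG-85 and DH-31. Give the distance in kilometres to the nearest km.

2795 km

TG-85: φ = -46.08583°, λ = -56.15333°
DH-31: φ = -53.29556°, λ = -18.39694°
Δφ = -7.2097°,  Δλ = 37.7564°
a = sin²(Δφ/2) + cos φ₁ cos φ₂ sin²(Δλ/2) = 0.047352
c = 2·arcsin(√a) = 0.438719 rad = 25.1367°
d = R·c = 6371 × 0.438719 = 2795.1 km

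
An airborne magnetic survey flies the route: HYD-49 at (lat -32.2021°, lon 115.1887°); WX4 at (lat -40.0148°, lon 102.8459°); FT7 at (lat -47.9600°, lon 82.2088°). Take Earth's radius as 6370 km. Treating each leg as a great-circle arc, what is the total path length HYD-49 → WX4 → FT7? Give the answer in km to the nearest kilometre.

3270 km

HYD-49→WX4: c = 0.220727 rad, d = 1406.03 km
WX4→FT7: c = 0.292623 rad, d = 1864.01 km
Total = 1406.03 + 1864.01 = 3270.04 km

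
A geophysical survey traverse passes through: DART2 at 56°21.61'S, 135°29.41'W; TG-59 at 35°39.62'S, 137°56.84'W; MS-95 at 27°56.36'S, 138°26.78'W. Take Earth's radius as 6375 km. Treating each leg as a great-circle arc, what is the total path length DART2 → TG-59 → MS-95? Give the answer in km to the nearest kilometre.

3171 km

DART2: φ = -56.36017°, λ = -135.49017°
TG-59: φ = -35.66033°, λ = -137.94733°
MS-95: φ = -27.93933°, λ = -138.44633°
DART2→TG-59: c = 0.362449 rad, d = 2310.61 km
TG-59→MS-95: c = 0.134959 rad, d = 860.37 km
Total = 2310.61 + 860.37 = 3170.98 km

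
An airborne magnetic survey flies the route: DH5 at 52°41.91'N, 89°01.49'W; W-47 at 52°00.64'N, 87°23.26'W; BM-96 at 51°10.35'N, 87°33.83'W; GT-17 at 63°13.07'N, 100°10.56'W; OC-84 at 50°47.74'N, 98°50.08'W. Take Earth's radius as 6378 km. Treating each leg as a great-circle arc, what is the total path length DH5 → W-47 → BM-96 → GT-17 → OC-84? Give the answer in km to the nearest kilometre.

DH5: φ = +52.69850°, λ = -89.02483°
W-47: φ = +52.01067°, λ = -87.38767°
BM-96: φ = +51.17250°, λ = -87.56383°
GT-17: φ = +63.21783°, λ = -100.17600°
OC-84: φ = +50.79567°, λ = -98.83467°
DH5→W-47: c = 0.021182 rad, d = 135.10 km
W-47→BM-96: c = 0.014753 rad, d = 94.09 km
BM-96→GT-17: c = 0.240723 rad, d = 1535.33 km
GT-17→OC-84: c = 0.217170 rad, d = 1385.11 km
Total = 135.10 + 94.09 + 1535.33 + 1385.11 = 3149.64 km

3150 km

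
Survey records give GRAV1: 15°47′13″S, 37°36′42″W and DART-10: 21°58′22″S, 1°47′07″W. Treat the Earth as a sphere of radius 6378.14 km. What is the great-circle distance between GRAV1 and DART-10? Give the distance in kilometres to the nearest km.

3827 km

GRAV1: φ = -15.78694°, λ = -37.61167°
DART-10: φ = -21.97278°, λ = -1.78528°
Δφ = -6.1858°,  Δλ = 35.8264°
a = sin²(Δφ/2) + cos φ₁ cos φ₂ sin²(Δλ/2) = 0.087333
c = 2·arcsin(√a) = 0.600003 rad = 34.3776°
d = R·c = 6378.14 × 0.600003 = 3826.9 km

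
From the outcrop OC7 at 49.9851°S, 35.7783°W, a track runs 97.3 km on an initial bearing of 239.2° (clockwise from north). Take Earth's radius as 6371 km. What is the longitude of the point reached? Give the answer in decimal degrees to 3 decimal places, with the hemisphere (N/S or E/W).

36.958°W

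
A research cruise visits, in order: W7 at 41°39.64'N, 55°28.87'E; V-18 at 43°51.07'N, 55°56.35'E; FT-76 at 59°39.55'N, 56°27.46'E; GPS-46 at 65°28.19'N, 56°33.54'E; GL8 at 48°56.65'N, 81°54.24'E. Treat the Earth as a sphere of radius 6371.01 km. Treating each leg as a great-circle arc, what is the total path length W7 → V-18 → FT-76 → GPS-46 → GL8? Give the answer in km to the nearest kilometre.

5006 km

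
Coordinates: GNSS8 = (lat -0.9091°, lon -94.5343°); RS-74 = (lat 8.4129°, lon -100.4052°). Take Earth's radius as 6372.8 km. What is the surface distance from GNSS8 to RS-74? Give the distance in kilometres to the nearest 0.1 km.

Δφ = 9.3220°,  Δλ = -5.8709°
a = sin²(Δφ/2) + cos φ₁ cos φ₂ sin²(Δλ/2) = 0.009197
c = 2·arcsin(√a) = 0.192099 rad = 11.0065°
d = R·c = 6372.8 × 0.192099 = 1224.2 km

1224.2 km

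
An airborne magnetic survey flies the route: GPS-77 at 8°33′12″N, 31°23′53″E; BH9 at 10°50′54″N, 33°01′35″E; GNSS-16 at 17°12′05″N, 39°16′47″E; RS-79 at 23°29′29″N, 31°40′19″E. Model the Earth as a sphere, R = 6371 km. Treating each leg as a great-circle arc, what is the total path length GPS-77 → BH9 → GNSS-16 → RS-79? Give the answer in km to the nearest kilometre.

2345 km

GPS-77: φ = +8.55333°, λ = +31.39806°
BH9: φ = +10.84833°, λ = +33.02639°
GNSS-16: φ = +17.20139°, λ = +39.27972°
RS-79: φ = +23.49139°, λ = +31.67194°
GPS-77→BH9: c = 0.048878 rad, d = 311.40 km
BH9→GNSS-16: c = 0.153273 rad, d = 976.50 km
GNSS-16→RS-79: c = 0.165911 rad, d = 1057.02 km
Total = 311.40 + 976.50 + 1057.02 = 2344.93 km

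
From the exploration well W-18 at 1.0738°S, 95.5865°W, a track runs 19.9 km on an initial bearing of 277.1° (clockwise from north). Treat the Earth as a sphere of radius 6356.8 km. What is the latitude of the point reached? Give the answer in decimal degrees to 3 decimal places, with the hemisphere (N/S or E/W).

δ = d/R = 19.9/6356.8 = 0.003131 rad
φ₂ = arcsin(sin φ₁ cos δ + cos φ₁ sin δ cos θ)
   = arcsin(-0.01874·1.00000 + 0.99982·0.00313·0.12360) = -1.05163°
λ₂ = λ₁ + atan2(sin θ sin δ cos φ₁, cos δ − sin φ₁ sin φ₂) = -95.76452°

1.052°S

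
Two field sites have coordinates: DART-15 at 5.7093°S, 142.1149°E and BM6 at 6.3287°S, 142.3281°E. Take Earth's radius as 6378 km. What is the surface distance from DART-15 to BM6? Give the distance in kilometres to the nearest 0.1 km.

72.9 km

Δφ = -0.6194°,  Δλ = 0.2132°
a = sin²(Δφ/2) + cos φ₁ cos φ₂ sin²(Δλ/2) = 0.000033
c = 2·arcsin(√a) = 0.011426 rad = 0.6547°
d = R·c = 6378 × 0.011426 = 72.9 km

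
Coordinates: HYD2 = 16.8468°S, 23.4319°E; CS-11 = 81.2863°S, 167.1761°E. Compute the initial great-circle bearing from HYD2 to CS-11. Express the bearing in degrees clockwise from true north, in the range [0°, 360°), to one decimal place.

Δλ = 143.7442°
y = sin Δλ · cos φ₂ = 0.089594
x = cos φ₁ sin φ₂ − sin φ₁ cos φ₂ cos Δλ = -0.981441
θ = atan2(y, x) = 174.7840° → 174.7840° (mod 360°)

174.8°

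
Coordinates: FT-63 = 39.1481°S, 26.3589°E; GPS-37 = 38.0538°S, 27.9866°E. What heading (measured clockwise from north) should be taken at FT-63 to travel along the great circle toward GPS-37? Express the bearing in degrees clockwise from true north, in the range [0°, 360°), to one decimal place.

49.8°

Δλ = 1.6277°
y = sin Δλ · cos φ₂ = 0.022367
x = cos φ₁ sin φ₂ − sin φ₁ cos φ₂ cos Δλ = 0.018897
θ = atan2(y, x) = 49.8062° → 49.8062° (mod 360°)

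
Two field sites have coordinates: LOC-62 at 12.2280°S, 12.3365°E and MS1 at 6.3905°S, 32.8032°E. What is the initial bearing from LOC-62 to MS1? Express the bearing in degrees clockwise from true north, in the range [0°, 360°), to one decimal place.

75.7°

Δλ = 20.4667°
y = sin Δλ · cos φ₂ = 0.347490
x = cos φ₁ sin φ₂ − sin φ₁ cos φ₂ cos Δλ = 0.088421
θ = atan2(y, x) = 75.7238° → 75.7238° (mod 360°)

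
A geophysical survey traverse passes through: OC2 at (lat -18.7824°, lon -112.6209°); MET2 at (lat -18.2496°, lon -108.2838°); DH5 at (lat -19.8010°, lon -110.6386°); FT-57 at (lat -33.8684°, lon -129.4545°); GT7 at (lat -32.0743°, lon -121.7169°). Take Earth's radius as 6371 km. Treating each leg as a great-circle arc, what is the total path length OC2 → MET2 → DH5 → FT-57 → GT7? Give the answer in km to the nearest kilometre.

3939 km

OC2→MET2: c = 0.072376 rad, d = 461.11 km
MET2→DH5: c = 0.047357 rad, d = 301.71 km
DH5→FT-57: c = 0.381085 rad, d = 2427.89 km
FT-57→GT7: c = 0.117509 rad, d = 748.65 km
Total = 461.11 + 301.71 + 2427.89 + 748.65 = 3939.36 km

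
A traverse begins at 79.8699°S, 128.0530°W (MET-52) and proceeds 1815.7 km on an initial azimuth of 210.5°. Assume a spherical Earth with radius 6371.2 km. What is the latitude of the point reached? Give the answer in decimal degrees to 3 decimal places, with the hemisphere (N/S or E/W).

δ = d/R = 1815.7/6371.2 = 0.284986 rad
φ₂ = arcsin(sin φ₁ cos δ + cos φ₁ sin δ cos θ)
   = arcsin(-0.98441·0.95967 + 0.17588·0.28114·-0.86163) = -80.86312°
λ₂ = λ₁ + atan2(sin θ sin δ cos φ₁, cos δ − sin φ₁ sin φ₂) = 115.92095°

80.863°S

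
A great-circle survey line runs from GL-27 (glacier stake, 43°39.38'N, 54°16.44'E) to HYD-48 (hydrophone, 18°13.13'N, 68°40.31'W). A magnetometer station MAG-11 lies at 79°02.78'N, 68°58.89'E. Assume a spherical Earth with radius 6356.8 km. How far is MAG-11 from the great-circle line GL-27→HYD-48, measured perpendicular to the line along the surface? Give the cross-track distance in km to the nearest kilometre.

3324 km

GL-27: φ = +43.65633°, λ = +54.27400°
HYD-48: φ = +18.21883°, λ = -68.67183°
MAG-11: φ = +79.04633°, λ = +68.98150°
δ₁₃ = central angle GL-27→MAG-11 = 0.625408 rad  (haversine)
θ₁₃ = bearing GL-27→MAG-11 = 4.727°,  θ₁₂ = bearing GL-27→HYD-48 = 306.172°
dₓₜ = R·arcsin(sin δ₁₃ · sin(θ₁₃ − θ₁₂)) = 6356.8·arcsin(0.58543·sin(-301.446°)) = 3324.373 km
|dₓₜ| = 3324.373 km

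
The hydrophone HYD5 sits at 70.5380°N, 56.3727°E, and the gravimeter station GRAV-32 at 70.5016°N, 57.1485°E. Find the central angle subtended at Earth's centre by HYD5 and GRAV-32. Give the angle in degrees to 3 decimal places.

Δφ = -0.0364°,  Δλ = 0.7758°
a = sin²(Δφ/2) + cos φ₁ cos φ₂ sin²(Δλ/2) = 0.000005
c = 2·arcsin(√a) = 0.004560 rad = 0.2613°

0.261°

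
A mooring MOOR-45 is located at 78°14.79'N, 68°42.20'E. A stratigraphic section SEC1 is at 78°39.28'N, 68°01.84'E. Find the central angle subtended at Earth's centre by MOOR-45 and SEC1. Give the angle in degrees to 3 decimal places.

0.430°

MOOR-45: φ = +78.24650°, λ = +68.70333°
SEC1: φ = +78.65467°, λ = +68.03067°
Δφ = 0.4082°,  Δλ = -0.6727°
a = sin²(Δφ/2) + cos φ₁ cos φ₂ sin²(Δλ/2) = 0.000014
c = 2·arcsin(√a) = 0.007502 rad = 0.4298°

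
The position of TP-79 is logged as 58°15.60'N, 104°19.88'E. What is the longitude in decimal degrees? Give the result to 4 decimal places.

104° + 19.88′/60 = 104 + 0.33133 = 104.3313°

104.3313°E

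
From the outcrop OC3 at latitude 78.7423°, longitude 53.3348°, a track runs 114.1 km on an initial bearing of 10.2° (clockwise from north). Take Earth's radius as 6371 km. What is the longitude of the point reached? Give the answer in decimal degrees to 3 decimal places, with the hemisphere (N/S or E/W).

δ = d/R = 114.1/6371 = 0.017909 rad
φ₂ = arcsin(sin φ₁ cos δ + cos φ₁ sin δ cos θ)
   = arcsin(0.98076·0.99984 + 0.19522·0.01791·0.98420) = 79.75062°
λ₂ = λ₁ + atan2(sin θ sin δ cos φ₁, cos δ − sin φ₁ sin φ₂) = 54.35603°

54.356°E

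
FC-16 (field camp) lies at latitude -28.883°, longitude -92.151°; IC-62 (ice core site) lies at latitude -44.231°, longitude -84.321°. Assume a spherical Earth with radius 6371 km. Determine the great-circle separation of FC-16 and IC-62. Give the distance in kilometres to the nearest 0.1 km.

Δφ = -15.3480°,  Δλ = 7.8300°
a = sin²(Δφ/2) + cos φ₁ cos φ₂ sin²(Δλ/2) = 0.020757
c = 2·arcsin(√a) = 0.289150 rad = 16.5671°
d = R·c = 6371 × 0.289150 = 1842.2 km

1842.2 km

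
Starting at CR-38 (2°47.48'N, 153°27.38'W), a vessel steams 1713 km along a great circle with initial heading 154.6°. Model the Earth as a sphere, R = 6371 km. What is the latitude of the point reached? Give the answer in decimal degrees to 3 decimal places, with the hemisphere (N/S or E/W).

CR-38: φ = +2.79133°, λ = -153.45633°
δ = d/R = 1713/6371 = 0.268875 rad
φ₂ = arcsin(sin φ₁ cos δ + cos φ₁ sin δ cos θ)
   = arcsin(0.04870·0.96407 + 0.99881·0.26565·-0.90334) = -11.11240°
λ₂ = λ₁ + atan2(sin θ sin δ cos φ₁, cos δ − sin φ₁ sin φ₂) = -146.78797°

11.112°S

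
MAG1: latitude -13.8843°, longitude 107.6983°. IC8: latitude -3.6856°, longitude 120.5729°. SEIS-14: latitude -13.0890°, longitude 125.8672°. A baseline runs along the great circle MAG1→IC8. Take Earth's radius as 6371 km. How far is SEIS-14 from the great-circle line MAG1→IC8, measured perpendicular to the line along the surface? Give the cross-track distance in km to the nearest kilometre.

1175 km

δ₁₃ = central angle MAG1→SEIS-14 = 0.308601 rad  (haversine)
θ₁₃ = bearing MAG1→SEIS-14 = 89.580°,  θ₁₂ = bearing MAG1→IC8 = 52.432°
dₓₜ = R·arcsin(sin δ₁₃ · sin(θ₁₃ − θ₁₂)) = 6371·arcsin(0.30373·sin(37.148°)) = 1175.183 km
|dₓₜ| = 1175.183 km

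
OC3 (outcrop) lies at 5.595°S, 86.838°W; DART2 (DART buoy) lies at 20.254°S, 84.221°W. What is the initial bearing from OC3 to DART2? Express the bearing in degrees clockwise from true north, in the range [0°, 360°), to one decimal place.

170.4°

Δλ = 2.6170°
y = sin Δλ · cos φ₂ = 0.042836
x = cos φ₁ sin φ₂ − sin φ₁ cos φ₂ cos Δλ = -0.253161
θ = atan2(y, x) = 170.3962° → 170.3962° (mod 360°)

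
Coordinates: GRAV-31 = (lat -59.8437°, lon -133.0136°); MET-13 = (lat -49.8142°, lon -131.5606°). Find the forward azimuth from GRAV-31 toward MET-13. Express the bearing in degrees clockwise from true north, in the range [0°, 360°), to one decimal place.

5.4°

Δλ = 1.4530°
y = sin Δλ · cos φ₂ = 0.016362
x = cos φ₁ sin φ₂ − sin φ₁ cos φ₂ cos Δλ = 0.173976
θ = atan2(y, x) = 5.3727° → 5.3727° (mod 360°)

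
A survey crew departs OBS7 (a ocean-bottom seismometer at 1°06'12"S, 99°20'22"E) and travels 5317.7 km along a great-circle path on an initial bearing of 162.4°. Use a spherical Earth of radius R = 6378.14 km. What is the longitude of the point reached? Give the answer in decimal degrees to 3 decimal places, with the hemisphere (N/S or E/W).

118.120°E

OBS7: φ = -1.10333°, λ = +99.33944°
δ = d/R = 5317.7/6378.14 = 0.833738 rad
φ₂ = arcsin(sin φ₁ cos δ + cos φ₁ sin δ cos θ)
   = arcsin(-0.01926·0.67211 + 0.99981·0.74045·-0.95319) = -45.93904°
λ₂ = λ₁ + atan2(sin θ sin δ cos φ₁, cos δ − sin φ₁ sin φ₂) = 118.12016°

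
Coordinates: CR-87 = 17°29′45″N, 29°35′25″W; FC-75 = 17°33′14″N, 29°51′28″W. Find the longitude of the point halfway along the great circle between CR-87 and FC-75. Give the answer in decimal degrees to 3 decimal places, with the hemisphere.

CR-87: φ = +17.49583°, λ = -29.59028°
FC-75: φ = +17.55389°, λ = -29.85778°
Bx = cos φ₂ cos Δλ = 0.953423,  By = cos φ₂ sin Δλ = -0.004451
φₘ = atan2(sin φ₁ + sin φ₂, √((cos φ₁ + Bx)² + By²)) = 17.52491°
λₘ = λ₁ + atan2(By, cos φ₁ + Bx) = -29.72401°

29.724°W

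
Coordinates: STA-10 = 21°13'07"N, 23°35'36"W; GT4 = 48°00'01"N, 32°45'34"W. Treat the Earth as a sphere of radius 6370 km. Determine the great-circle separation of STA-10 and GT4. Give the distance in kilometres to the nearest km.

STA-10: φ = +21.21861°, λ = -23.59333°
GT4: φ = +48.00028°, λ = -32.75944°
Δφ = 26.7817°,  Δλ = -9.1661°
a = sin²(Δφ/2) + cos φ₁ cos φ₂ sin²(Δλ/2) = 0.057618
c = 2·arcsin(√a) = 0.484807 rad = 27.7774°
d = R·c = 6370 × 0.484807 = 3088.2 km

3088 km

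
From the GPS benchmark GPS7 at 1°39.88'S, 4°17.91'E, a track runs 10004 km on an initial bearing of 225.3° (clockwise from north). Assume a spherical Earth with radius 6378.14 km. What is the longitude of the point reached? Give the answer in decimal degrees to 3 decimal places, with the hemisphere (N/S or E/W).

87.162°W

GPS7: φ = -1.66467°, λ = +4.29850°
δ = d/R = 10004/6378.14 = 1.568482 rad
φ₂ = arcsin(sin φ₁ cos δ + cos φ₁ sin δ cos θ)
   = arcsin(-0.02905·0.00231 + 0.99958·1.00000·-0.70339) = -44.68134°
λ₂ = λ₁ + atan2(sin θ sin δ cos φ₁, cos δ − sin φ₁ sin φ₂) = -87.16183°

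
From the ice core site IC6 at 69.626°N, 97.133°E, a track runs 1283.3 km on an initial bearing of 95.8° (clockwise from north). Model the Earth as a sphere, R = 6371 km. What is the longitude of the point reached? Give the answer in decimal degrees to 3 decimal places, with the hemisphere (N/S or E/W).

δ = d/R = 1283.3/6371 = 0.201428 rad
φ₂ = arcsin(sin φ₁ cos δ + cos φ₁ sin δ cos θ)
   = arcsin(0.93744·0.97978 + 0.34815·0.20007·-0.10106) = 65.70620°
λ₂ = λ₁ + atan2(sin θ sin δ cos φ₁, cos δ − sin φ₁ sin φ₂) = 126.06718°

126.067°E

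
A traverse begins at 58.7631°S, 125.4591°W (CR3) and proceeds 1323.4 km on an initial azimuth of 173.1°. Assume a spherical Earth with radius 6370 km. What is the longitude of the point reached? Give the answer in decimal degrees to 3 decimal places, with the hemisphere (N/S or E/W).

δ = d/R = 1323.4/6370 = 0.207755 rad
φ₂ = arcsin(sin φ₁ cos δ + cos φ₁ sin δ cos θ)
   = arcsin(-0.85503·0.97850 + 0.51858·0.20626·-0.99276) = -70.53296°
λ₂ = λ₁ + atan2(sin θ sin δ cos φ₁, cos δ − sin φ₁ sin φ₂) = -121.19494°

121.195°W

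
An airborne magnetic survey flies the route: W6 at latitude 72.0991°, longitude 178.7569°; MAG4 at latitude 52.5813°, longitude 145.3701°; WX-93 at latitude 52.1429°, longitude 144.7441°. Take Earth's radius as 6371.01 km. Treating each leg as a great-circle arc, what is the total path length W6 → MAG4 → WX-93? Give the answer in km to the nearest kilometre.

W6→MAG4: c = 0.423354 rad, d = 2697.20 km
MAG4→WX-93: c = 0.010152 rad, d = 64.68 km
Total = 2697.20 + 64.68 = 2761.87 km

2762 km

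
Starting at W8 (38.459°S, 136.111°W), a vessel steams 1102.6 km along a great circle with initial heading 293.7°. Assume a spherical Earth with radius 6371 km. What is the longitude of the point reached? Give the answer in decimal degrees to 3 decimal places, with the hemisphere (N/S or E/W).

147.069°W

δ = d/R = 1102.6/6371 = 0.173065 rad
φ₂ = arcsin(sin φ₁ cos δ + cos φ₁ sin δ cos θ)
   = arcsin(-0.62195·0.98506 + 0.78305·0.17220·0.40195) = -33.94958°
λ₂ = λ₁ + atan2(sin θ sin δ cos φ₁, cos δ − sin φ₁ sin φ₂) = -147.06865°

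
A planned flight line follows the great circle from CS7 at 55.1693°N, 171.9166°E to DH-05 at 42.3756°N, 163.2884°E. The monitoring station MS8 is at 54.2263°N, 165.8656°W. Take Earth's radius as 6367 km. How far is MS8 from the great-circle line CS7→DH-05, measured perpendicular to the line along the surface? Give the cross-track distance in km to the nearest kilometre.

1202 km

δ₁₃ = central angle CS7→MS8 = 0.223740 rad  (haversine)
θ₁₃ = bearing CS7→MS8 = 85.044°,  θ₁₂ = bearing CS7→DH-05 = 207.316°
dₓₜ = R·arcsin(sin δ₁₃ · sin(θ₁₃ − θ₁₂)) = 6367·arcsin(0.22188·sin(-122.272°)) = -1201.583 km
|dₓₜ| = 1201.583 km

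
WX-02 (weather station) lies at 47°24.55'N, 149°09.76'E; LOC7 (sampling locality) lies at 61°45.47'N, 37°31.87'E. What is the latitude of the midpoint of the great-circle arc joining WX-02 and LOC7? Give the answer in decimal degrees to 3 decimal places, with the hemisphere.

67.565°N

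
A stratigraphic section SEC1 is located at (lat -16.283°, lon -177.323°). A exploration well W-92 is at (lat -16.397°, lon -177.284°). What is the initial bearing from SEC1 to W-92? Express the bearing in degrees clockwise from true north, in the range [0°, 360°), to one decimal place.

161.8°

Δλ = 0.0390°
y = sin Δλ · cos φ₂ = 0.000653
x = cos φ₁ sin φ₂ − sin φ₁ cos φ₂ cos Δλ = -0.001990
θ = atan2(y, x) = 161.8311° → 161.8311° (mod 360°)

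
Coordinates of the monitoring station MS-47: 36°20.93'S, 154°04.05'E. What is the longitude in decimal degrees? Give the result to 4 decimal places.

154° + 4.05′/60 = 154 + 0.06750 = 154.0675°

154.0675°E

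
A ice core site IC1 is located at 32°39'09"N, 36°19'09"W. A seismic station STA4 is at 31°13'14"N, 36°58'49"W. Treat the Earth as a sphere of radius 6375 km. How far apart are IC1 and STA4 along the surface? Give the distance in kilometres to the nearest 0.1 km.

171.1 km

IC1: φ = +32.65250°, λ = -36.31917°
STA4: φ = +31.22056°, λ = -36.98028°
Δφ = -1.4319°,  Δλ = -0.6611°
a = sin²(Δφ/2) + cos φ₁ cos φ₂ sin²(Δλ/2) = 0.000180
c = 2·arcsin(√a) = 0.026842 rad = 1.5379°
d = R·c = 6375 × 0.026842 = 171.1 km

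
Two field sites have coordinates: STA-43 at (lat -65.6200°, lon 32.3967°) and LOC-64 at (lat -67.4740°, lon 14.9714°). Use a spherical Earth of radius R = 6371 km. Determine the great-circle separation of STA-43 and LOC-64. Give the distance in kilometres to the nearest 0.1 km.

Δφ = -1.8540°,  Δλ = -17.4253°
a = sin²(Δφ/2) + cos φ₁ cos φ₂ sin²(Δλ/2) = 0.003890
c = 2·arcsin(√a) = 0.124827 rad = 7.1521°
d = R·c = 6371 × 0.124827 = 795.3 km

795.3 km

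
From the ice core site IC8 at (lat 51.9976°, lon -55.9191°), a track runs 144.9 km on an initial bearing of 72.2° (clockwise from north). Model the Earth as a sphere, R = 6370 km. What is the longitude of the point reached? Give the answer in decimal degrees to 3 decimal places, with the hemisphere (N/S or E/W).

53.886°W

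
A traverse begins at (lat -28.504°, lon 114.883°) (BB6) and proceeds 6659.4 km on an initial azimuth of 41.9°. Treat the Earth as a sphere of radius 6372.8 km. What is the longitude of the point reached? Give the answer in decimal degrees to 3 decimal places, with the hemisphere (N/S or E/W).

δ = d/R = 6659.4/6372.8 = 1.044972 rad
φ₂ = arcsin(sin φ₁ cos δ + cos φ₁ sin δ cos θ)
   = arcsin(-0.47722·0.50193 + 0.87878·0.86491·0.74431) = 19.03826°
λ₂ = λ₁ + atan2(sin θ sin δ cos φ₁, cos δ − sin φ₁ sin φ₂) = 152.54765°

152.548°E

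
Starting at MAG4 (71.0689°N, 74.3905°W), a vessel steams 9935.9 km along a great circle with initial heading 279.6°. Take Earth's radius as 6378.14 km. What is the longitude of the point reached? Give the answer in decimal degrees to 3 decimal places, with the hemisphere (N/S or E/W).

δ = d/R = 9935.9/6378.14 = 1.557805 rad
φ₂ = arcsin(sin φ₁ cos δ + cos φ₁ sin δ cos θ)
   = arcsin(0.94591·0.01299 + 0.32443·0.99992·0.16677) = 3.80657°
λ₂ = λ₁ + atan2(sin θ sin δ cos φ₁, cos δ − sin φ₁ sin φ₂) = -173.24117°

173.241°W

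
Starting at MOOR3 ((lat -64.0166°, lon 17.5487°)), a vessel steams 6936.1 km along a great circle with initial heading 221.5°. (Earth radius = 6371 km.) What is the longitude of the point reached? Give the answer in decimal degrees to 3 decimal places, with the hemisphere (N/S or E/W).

106.276°W

δ = d/R = 6936.1/6371 = 1.088699 rad
φ₂ = arcsin(sin φ₁ cos δ + cos φ₁ sin δ cos θ)
   = arcsin(-0.89892·0.46364 + 0.43811·0.88602·-0.74896) = -45.03201°
λ₂ = λ₁ + atan2(sin θ sin δ cos φ₁, cos δ − sin φ₁ sin φ₂) = -106.27590°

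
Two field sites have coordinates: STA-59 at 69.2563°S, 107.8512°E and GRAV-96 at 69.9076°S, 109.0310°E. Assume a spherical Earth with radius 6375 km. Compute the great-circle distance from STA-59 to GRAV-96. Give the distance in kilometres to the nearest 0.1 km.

Δφ = -0.6513°,  Δλ = 1.1798°
a = sin²(Δφ/2) + cos φ₁ cos φ₂ sin²(Δλ/2) = 0.000045
c = 2·arcsin(√a) = 0.013446 rad = 0.7704°
d = R·c = 6375 × 0.013446 = 85.7 km

85.7 km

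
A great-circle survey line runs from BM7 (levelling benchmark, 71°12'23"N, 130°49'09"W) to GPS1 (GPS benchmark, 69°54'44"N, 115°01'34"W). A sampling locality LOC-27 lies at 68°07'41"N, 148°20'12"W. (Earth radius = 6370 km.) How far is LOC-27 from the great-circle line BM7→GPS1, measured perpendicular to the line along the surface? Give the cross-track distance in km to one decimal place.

314.9 km

BM7: φ = +71.20639°, λ = -130.81917°
GPS1: φ = +69.91222°, λ = -115.02611°
LOC-27: φ = +68.12806°, λ = -148.33667°
δ₁₃ = central angle BM7→LOC-27 = 0.118464 rad  (haversine)
θ₁₃ = bearing BM7→LOC-27 = 251.579°,  θ₁₂ = bearing BM7→GPS1 = 96.295°
dₓₜ = R·arcsin(sin δ₁₃ · sin(θ₁₃ − θ₁₂)) = 6370·arcsin(0.11819·sin(155.284°)) = 314.906 km
|dₓₜ| = 314.906 km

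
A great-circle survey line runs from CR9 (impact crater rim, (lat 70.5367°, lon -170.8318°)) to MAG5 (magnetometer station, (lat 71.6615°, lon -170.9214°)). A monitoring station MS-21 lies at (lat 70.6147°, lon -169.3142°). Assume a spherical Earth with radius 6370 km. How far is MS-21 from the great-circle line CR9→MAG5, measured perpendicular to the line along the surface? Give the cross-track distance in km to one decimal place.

δ₁₃ = central angle CR9→MS-21 = 0.008913 rad  (haversine)
θ₁₃ = bearing CR9→MS-21 = 80.499°,  θ₁₂ = bearing CR9→MAG5 = 358.564°
dₓₜ = R·arcsin(sin δ₁₃ · sin(θ₁₃ − θ₁₂)) = 6370·arcsin(0.00891·sin(-278.065°)) = 56.214 km
|dₓₜ| = 56.214 km

56.2 km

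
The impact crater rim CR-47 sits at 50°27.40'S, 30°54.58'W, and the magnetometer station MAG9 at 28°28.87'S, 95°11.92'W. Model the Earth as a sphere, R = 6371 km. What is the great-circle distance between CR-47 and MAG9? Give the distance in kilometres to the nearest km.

CR-47: φ = -50.45667°, λ = -30.90967°
MAG9: φ = -28.48117°, λ = -95.19867°
Δφ = 21.9755°,  Δλ = -64.2890°
a = sin²(Δφ/2) + cos φ₁ cos φ₂ sin²(Δλ/2) = 0.194744
c = 2·arcsin(√a) = 0.914090 rad = 52.3735°
d = R·c = 6371 × 0.914090 = 5823.7 km

5824 km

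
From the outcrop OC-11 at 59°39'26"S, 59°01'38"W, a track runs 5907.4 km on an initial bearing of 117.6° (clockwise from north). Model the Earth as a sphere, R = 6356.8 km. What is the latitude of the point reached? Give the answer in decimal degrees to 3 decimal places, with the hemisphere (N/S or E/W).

44.744°S

OC-11: φ = -59.65722°, λ = -59.02722°
δ = d/R = 5907.4/6356.8 = 0.929304 rad
φ₂ = arcsin(sin φ₁ cos δ + cos φ₁ sin δ cos θ)
   = arcsin(-0.86302·0.59839 + 0.50517·0.80120·-0.46330) = -44.74400°
λ₂ = λ₁ + atan2(sin θ sin δ cos φ₁, cos δ − sin φ₁ sin φ₂) = 32.42957°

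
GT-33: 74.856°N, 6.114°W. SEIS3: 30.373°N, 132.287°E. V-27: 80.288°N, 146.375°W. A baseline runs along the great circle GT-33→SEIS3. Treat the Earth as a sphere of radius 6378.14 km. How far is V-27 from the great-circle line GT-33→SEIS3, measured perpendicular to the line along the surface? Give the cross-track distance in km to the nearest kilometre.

δ₁₃ = central angle GT-33→V-27 = 0.408924 rad  (haversine)
θ₁₃ = bearing GT-33→V-27 = 344.263°,  θ₁₂ = bearing GT-33→SEIS3 = 37.191°
dₓₜ = R·arcsin(sin δ₁₃ · sin(θ₁₃ − θ₁₂)) = 6378.14·arcsin(0.39762·sin(307.071°)) = -2059.093 km
|dₓₜ| = 2059.093 km

2059 km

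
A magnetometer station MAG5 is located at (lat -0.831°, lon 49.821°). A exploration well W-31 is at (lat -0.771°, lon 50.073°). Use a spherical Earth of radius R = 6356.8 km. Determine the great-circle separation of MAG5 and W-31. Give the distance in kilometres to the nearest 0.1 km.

Δφ = 0.0600°,  Δλ = 0.2520°
a = sin²(Δφ/2) + cos φ₁ cos φ₂ sin²(Δλ/2) = 0.000005
c = 2·arcsin(√a) = 0.004521 rad = 0.2590°
d = R·c = 6356.8 × 0.004521 = 28.7 km

28.7 km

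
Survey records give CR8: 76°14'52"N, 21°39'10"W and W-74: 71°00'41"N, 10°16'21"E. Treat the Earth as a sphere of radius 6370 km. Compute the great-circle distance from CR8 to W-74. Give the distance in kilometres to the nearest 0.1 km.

1136.5 km

CR8: φ = +76.24778°, λ = -21.65278°
W-74: φ = +71.01139°, λ = +10.27250°
Δφ = -5.2364°,  Δλ = 31.9253°
a = sin²(Δφ/2) + cos φ₁ cos φ₂ sin²(Δλ/2) = 0.007937
c = 2·arcsin(√a) = 0.178414 rad = 10.2223°
d = R·c = 6370 × 0.178414 = 1136.5 km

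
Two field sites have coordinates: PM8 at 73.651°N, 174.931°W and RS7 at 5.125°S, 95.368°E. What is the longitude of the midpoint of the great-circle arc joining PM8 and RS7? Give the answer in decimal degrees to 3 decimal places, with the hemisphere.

111.127°E

Bx = cos φ₂ cos Δλ = 0.005198,  By = cos φ₂ sin Δλ = -0.995989
φₘ = atan2(sin φ₁ + sin φ₂, √((cos φ₁ + Bx)² + By²)) = 40.01849°
λₘ = λ₁ + atan2(By, cos φ₁ + Bx) = 111.12692°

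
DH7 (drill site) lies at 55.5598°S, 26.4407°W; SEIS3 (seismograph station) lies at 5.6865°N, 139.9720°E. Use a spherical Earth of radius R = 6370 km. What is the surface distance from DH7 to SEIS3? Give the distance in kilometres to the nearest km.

14337 km

Δφ = 61.2463°,  Δλ = 166.4127°
a = sin²(Δφ/2) + cos φ₁ cos φ₂ sin²(Δλ/2) = 0.814365
c = 2·arcsin(√a) = 2.250715 rad = 128.9565°
d = R·c = 6370 × 2.250715 = 14337.1 km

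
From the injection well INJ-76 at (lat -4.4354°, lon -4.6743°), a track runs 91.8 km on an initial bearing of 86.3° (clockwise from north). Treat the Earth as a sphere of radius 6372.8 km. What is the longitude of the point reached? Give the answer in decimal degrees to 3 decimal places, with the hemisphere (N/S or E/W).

δ = d/R = 91.8/6372.8 = 0.014405 rad
φ₂ = arcsin(sin φ₁ cos δ + cos φ₁ sin δ cos θ)
   = arcsin(-0.07734·0.99990 + 0.99701·0.01440·0.06453) = -4.38168°
λ₂ = λ₁ + atan2(sin θ sin δ cos φ₁, cos δ − sin φ₁ sin φ₂) = -3.84826°

3.848°W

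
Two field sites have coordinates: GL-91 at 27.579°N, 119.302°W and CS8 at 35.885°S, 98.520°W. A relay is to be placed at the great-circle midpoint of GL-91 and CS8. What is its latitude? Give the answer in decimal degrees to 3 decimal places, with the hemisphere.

4.222°S

Bx = cos φ₂ cos Δλ = 0.757482,  By = cos φ₂ sin Δλ = 0.287468
φₘ = atan2(sin φ₁ + sin φ₂, √((cos φ₁ + Bx)² + By²)) = -4.22185°
λₘ = λ₁ + atan2(By, cos φ₁ + Bx) = -109.38274°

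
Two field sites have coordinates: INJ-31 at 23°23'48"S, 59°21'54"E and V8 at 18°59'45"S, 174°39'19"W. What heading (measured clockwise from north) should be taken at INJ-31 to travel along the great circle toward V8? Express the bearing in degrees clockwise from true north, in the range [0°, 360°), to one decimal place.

INJ-31: φ = -23.39667°, λ = +59.36500°
V8: φ = -18.99583°, λ = -174.65528°
Δλ = 125.9797°
y = sin Δλ · cos φ₂ = 0.765156
x = cos φ₁ sin φ₂ − sin φ₁ cos φ₂ cos Δλ = -0.519324
θ = atan2(y, x) = 124.1654° → 124.1654° (mod 360°)

124.2°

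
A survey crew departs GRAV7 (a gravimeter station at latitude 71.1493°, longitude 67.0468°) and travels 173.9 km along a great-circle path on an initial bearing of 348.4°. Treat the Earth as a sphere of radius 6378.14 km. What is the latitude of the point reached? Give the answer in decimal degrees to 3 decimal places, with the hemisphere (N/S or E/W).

δ = d/R = 173.9/6378.14 = 0.027265 rad
φ₂ = arcsin(sin φ₁ cos δ + cos φ₁ sin δ cos θ)
   = arcsin(0.94636·0.99963 + 0.32310·0.02726·0.97958) = 72.67682°
λ₂ = λ₁ + atan2(sin θ sin δ cos φ₁, cos δ − sin φ₁ sin φ₂) = 65.99194°

72.677°N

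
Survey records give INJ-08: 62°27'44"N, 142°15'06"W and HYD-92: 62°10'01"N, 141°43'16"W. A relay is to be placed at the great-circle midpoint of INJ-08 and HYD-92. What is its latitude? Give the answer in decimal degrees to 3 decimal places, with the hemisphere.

62.315°N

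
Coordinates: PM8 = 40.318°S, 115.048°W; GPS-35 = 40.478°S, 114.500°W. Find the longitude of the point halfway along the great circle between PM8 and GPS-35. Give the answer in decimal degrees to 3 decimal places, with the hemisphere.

Bx = cos φ₂ cos Δλ = 0.760620,  By = cos φ₂ sin Δλ = 0.007275
φₘ = atan2(sin φ₁ + sin φ₂, √((cos φ₁ + Bx)² + By²)) = -40.39832°
λₘ = λ₁ + atan2(By, cos φ₁ + Bx) = -114.77433°

114.774°W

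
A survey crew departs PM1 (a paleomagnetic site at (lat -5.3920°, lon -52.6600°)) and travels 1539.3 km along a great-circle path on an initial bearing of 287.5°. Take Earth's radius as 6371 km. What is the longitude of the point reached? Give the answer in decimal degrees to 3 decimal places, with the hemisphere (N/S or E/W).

δ = d/R = 1539.3/6371 = 0.241610 rad
φ₂ = arcsin(sin φ₁ cos δ + cos φ₁ sin δ cos θ)
   = arcsin(-0.09397·0.97095 + 0.99558·0.23927·0.30071) = -1.12361°
λ₂ = λ₁ + atan2(sin θ sin δ cos φ₁, cos δ − sin φ₁ sin φ₂) = -65.85327°

65.853°W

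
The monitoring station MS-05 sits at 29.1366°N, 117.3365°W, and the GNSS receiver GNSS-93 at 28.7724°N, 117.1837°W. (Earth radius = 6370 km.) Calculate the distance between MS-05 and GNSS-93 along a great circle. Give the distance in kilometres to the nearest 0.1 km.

Δφ = -0.3642°,  Δλ = 0.1528°
a = sin²(Δφ/2) + cos φ₁ cos φ₂ sin²(Δλ/2) = 0.000011
c = 2·arcsin(√a) = 0.006771 rad = 0.3880°
d = R·c = 6370 × 0.006771 = 43.1 km

43.1 km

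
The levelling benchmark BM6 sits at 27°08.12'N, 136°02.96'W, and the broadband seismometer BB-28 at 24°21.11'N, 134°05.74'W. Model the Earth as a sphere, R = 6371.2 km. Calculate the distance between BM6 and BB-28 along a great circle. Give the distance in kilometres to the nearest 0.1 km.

BM6: φ = +27.13533°, λ = -136.04933°
BB-28: φ = +24.35183°, λ = -134.09567°
Δφ = -2.7835°,  Δλ = 1.9537°
a = sin²(Δφ/2) + cos φ₁ cos φ₂ sin²(Δλ/2) = 0.000826
c = 2·arcsin(√a) = 0.057473 rad = 3.2930°
d = R·c = 6371.2 × 0.057473 = 366.2 km

366.2 km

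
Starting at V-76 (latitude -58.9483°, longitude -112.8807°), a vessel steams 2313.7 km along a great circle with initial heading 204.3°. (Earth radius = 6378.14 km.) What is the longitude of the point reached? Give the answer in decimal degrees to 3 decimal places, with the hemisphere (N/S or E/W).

δ = d/R = 2313.7/6378.14 = 0.362755 rad
φ₂ = arcsin(sin φ₁ cos δ + cos φ₁ sin δ cos θ)
   = arcsin(-0.85670·0.93492 + 0.51581·0.35485·-0.91140) = -75.41389°
λ₂ = λ₁ + atan2(sin θ sin δ cos φ₁, cos δ − sin φ₁ sin φ₂) = -148.32066°

148.321°W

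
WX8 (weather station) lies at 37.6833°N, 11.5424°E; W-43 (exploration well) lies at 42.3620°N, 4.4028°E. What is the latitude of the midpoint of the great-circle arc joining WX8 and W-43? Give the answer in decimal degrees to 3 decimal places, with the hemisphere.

40.077°N

Bx = cos φ₂ cos Δλ = 0.733173,  By = cos φ₂ sin Δλ = -0.091836
φₘ = atan2(sin φ₁ + sin φ₂, √((cos φ₁ + Bx)² + By²)) = 40.07740°
λₘ = λ₁ + atan2(By, cos φ₁ + Bx) = 8.09523°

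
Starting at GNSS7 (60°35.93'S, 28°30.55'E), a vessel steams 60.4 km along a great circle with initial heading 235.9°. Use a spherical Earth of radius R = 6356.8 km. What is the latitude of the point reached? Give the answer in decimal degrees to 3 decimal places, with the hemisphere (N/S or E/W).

60.901°S

GNSS7: φ = -60.59883°, λ = +28.50917°
δ = d/R = 60.4/6356.8 = 0.009502 rad
φ₂ = arcsin(sin φ₁ cos δ + cos φ₁ sin δ cos θ)
   = arcsin(-0.87120·0.99995 + 0.49092·0.00950·-0.56064) = -60.90087°
λ₂ = λ₁ + atan2(sin θ sin δ cos φ₁, cos δ − sin φ₁ sin φ₂) = 27.58218°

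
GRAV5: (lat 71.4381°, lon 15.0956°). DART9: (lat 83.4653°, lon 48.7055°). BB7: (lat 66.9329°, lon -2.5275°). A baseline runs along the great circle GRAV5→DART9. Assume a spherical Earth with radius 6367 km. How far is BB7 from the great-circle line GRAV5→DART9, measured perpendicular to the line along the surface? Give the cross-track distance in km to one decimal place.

624.3 km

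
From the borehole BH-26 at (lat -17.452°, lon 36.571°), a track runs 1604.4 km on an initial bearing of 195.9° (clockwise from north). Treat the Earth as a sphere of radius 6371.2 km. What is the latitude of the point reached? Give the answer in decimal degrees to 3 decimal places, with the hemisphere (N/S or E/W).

31.269°S

δ = d/R = 1604.4/6371.2 = 0.251821 rad
φ₂ = arcsin(sin φ₁ cos δ + cos φ₁ sin δ cos θ)
   = arcsin(-0.29991·0.96846 + 0.95397·0.24917·-0.96174) = -31.26867°
λ₂ = λ₁ + atan2(sin θ sin δ cos φ₁, cos δ − sin φ₁ sin φ₂) = 31.99035°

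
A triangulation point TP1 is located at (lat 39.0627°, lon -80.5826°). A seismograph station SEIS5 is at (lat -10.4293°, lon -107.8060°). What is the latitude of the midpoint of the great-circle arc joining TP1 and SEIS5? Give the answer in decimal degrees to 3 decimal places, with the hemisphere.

Bx = cos φ₂ cos Δλ = 0.874539,  By = cos φ₂ sin Δλ = -0.449903
φₘ = atan2(sin φ₁ + sin φ₂, √((cos φ₁ + Bx)² + By²)) = 14.70701°
λₘ = λ₁ + atan2(By, cos φ₁ + Bx) = -95.82583°

14.707°N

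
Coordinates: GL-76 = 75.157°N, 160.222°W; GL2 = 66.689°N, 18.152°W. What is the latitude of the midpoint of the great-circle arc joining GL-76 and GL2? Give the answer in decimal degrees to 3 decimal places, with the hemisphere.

82.457°N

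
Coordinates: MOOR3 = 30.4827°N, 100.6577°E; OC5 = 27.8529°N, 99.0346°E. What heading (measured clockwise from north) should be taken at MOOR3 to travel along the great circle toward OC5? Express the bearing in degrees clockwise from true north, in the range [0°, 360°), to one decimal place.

Δλ = -1.6231°
y = sin Δλ · cos φ₂ = -0.025043
x = cos φ₁ sin φ₂ − sin φ₁ cos φ₂ cos Δλ = -0.045703
θ = atan2(y, x) = -151.2790° → 208.7210° (mod 360°)

208.7°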